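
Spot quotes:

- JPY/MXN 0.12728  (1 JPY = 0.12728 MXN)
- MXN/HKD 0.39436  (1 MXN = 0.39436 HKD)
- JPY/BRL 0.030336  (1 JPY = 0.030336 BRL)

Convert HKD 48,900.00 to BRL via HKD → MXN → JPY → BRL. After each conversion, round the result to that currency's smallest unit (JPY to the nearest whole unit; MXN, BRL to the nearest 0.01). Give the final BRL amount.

HKD 48,900.00 ÷ 0.39436 = MXN 123,998.38
MXN 123,998.38 ÷ 0.12728 = JPY 974,217
JPY 974,217 × 0.030336 = BRL 29,553.85

BRL 29,553.85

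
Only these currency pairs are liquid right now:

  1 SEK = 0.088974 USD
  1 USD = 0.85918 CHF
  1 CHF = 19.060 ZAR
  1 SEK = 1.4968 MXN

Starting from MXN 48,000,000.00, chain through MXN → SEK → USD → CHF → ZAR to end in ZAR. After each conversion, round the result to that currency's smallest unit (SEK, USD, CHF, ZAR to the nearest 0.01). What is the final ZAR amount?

MXN 48,000,000.00 ÷ 1.4968 = SEK 32,068,412.61
SEK 32,068,412.61 × 0.088974 = USD 2,853,254.94
USD 2,853,254.94 × 0.85918 = CHF 2,451,459.58
CHF 2,451,459.58 × 19.060 = ZAR 46,724,819.59

ZAR 46,724,819.59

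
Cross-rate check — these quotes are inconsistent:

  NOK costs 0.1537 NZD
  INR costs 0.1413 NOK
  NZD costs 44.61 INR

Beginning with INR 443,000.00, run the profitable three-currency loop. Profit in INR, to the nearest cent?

Profit: INR 14,251.85

Profitable loop is INR → NZD → NOK → INR:
INR 443,000.00 ÷ 44.61 = NZD 9,930.51
NZD 9,930.51 ÷ 0.1537 = NOK 64,609.69
NOK 64,609.69 ÷ 0.1413 = INR 457,251.85
Profit = INR 457,251.85 − INR 443,000.00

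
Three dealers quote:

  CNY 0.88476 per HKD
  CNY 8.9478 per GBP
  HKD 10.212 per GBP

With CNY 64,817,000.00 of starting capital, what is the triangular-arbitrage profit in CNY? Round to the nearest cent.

Profit: CNY 632,893.48

Profitable loop is CNY → GBP → HKD → CNY:
CNY 64,817,000.00 ÷ 8.9478 = GBP 7,243,903.53
GBP 7,243,903.53 × 10.212 = HKD 73,974,742.84
HKD 73,974,742.84 × 0.88476 = CNY 65,449,893.48
Profit = CNY 65,449,893.48 − CNY 64,817,000.00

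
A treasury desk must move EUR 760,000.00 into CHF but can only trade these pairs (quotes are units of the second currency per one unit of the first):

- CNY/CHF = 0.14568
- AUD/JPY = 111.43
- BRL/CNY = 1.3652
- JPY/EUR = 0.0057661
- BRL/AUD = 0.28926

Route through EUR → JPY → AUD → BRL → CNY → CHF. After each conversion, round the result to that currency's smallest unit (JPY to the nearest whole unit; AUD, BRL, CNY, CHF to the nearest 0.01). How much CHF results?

EUR 760,000.00 ÷ 0.0057661 = JPY 131,804,859
JPY 131,804,859 ÷ 111.43 = AUD 1,182,848.95
AUD 1,182,848.95 ÷ 0.28926 = BRL 4,089,224.05
BRL 4,089,224.05 × 1.3652 = CNY 5,582,608.67
CNY 5,582,608.67 × 0.14568 = CHF 813,274.43

CHF 813,274.43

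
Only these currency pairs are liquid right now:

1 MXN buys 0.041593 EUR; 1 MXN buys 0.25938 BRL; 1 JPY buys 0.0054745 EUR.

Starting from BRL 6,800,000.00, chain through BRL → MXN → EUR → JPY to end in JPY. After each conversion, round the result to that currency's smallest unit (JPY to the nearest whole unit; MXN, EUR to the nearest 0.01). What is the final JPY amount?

JPY 199,181,140

BRL 6,800,000.00 ÷ 0.25938 = MXN 26,216,362.09
MXN 26,216,362.09 × 0.041593 = EUR 1,090,417.15
EUR 1,090,417.15 ÷ 0.0054745 = JPY 199,181,140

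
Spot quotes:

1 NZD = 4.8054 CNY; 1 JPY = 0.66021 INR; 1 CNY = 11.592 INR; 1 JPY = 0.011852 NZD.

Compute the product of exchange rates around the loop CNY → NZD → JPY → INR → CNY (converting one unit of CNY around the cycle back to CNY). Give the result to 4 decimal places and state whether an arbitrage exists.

1.0000 (no arbitrage)

Around CNY → NZD → JPY → INR → CNY: 1 ÷ 4.8054 ÷ 0.011852 × 0.66021 ÷ 11.592 = 1.000006
Product ≈ 1 (deviation 0.001%, within rounding noise).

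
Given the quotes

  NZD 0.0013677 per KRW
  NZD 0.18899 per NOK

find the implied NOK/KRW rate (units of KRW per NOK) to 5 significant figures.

1 NOK × 0.18899 = 0.18899 NZD
0.18899 NZD ÷ 0.0013677 = 138.181 KRW

NOK/KRW = 138.18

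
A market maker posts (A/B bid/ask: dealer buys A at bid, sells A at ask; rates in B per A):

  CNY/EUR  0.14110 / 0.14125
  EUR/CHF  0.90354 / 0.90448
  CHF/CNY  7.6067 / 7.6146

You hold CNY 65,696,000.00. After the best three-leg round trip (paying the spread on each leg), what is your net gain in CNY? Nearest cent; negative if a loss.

Net profit: CNY 1,835,190.92

Best loop CNY → CHF → EUR → CNY:
CNY 65,696,000.00 ÷ 7.6146 (buy CHF at ask) = CHF 8,627,636.38
CHF 8,627,636.38 ÷ 0.90448 (buy EUR at ask) = EUR 9,538,780.72
EUR 9,538,780.72 ÷ 0.14125 (buy CNY at ask) = CNY 67,531,190.92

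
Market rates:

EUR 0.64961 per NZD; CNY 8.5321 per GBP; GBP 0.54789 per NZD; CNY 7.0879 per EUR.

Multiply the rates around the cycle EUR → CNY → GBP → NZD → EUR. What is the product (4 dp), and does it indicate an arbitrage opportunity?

Around EUR → CNY → GBP → NZD → EUR: 1 × 7.0879 ÷ 8.5321 ÷ 0.54789 × 0.64961 = 0.984965
Product < 1; profitable direction is EUR → NZD → GBP → CNY → EUR.

0.9850 (arbitrage exists)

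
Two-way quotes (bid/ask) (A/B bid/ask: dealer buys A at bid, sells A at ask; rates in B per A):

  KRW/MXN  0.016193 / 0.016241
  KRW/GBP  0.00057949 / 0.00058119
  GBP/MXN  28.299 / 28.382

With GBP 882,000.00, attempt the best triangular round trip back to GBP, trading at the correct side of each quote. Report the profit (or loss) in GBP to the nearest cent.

Best loop GBP → MXN → KRW → GBP:
GBP 882,000.00 × 28.299 (sell GBP at bid) = MXN 24,959,718.00
MXN 24,959,718.00 ÷ 0.016241 (buy KRW at ask) = KRW 1,536,833,816
KRW 1,536,833,816 × 0.00057949 (sell KRW at bid) = GBP 890,579.83

Net profit: GBP 8,579.83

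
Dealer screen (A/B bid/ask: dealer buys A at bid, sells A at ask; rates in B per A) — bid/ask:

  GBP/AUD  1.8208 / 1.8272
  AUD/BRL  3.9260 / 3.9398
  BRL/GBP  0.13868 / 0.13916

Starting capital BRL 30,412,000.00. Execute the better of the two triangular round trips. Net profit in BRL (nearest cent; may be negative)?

Net result: BRL -54,199.73 (no profitable arbitrage after spreads)

Best loop BRL → AUD → GBP → BRL:
BRL 30,412,000.00 ÷ 3.9398 (buy AUD at ask) = AUD 7,719,173.56
AUD 7,719,173.56 ÷ 1.8272 (buy GBP at ask) = GBP 4,224,591.49
GBP 4,224,591.49 ÷ 0.13916 (buy BRL at ask) = BRL 30,357,800.27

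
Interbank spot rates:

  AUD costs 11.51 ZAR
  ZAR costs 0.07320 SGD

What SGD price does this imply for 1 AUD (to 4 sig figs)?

AUD/SGD = 0.8425

1 AUD × 11.51 = 11.51 ZAR
11.51 ZAR × 0.07320 = 0.842532 SGD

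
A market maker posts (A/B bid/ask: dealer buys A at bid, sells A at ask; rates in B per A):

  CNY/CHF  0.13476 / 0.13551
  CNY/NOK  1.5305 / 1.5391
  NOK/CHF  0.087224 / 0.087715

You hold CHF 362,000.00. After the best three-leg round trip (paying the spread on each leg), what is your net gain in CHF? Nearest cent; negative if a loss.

Best loop CHF → NOK → CNY → CHF:
CHF 362,000.00 ÷ 0.087715 (buy NOK at ask) = NOK 4,127,002.22
NOK 4,127,002.22 ÷ 1.5391 (buy CNY at ask) = CNY 2,681,438.65
CNY 2,681,438.65 × 0.13476 (sell CNY at bid) = CHF 361,350.67

Net result: CHF -649.33 (no profitable arbitrage after spreads)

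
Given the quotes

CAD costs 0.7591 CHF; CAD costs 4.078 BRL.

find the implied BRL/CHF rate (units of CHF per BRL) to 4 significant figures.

1 BRL ÷ 4.078 = 0.245218 CAD
0.245218 CAD × 0.7591 = 0.186145 CHF

BRL/CHF = 0.1861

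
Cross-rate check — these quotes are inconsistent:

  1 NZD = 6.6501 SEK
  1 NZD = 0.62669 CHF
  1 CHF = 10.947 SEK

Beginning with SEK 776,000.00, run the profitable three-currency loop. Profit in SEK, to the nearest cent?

Profit: SEK 24,537.03

Profitable loop is SEK → NZD → CHF → SEK:
SEK 776,000.00 ÷ 6.6501 = NZD 116,689.97
NZD 116,689.97 × 0.62669 = CHF 73,128.44
CHF 73,128.44 × 10.947 = SEK 800,537.03
Profit = SEK 800,537.03 − SEK 776,000.00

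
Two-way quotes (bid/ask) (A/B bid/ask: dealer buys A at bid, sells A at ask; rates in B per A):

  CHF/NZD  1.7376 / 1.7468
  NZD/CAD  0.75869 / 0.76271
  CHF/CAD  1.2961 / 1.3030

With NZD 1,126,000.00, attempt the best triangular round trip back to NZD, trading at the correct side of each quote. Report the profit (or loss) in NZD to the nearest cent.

Net profit: NZD 13,221.42

Best loop NZD → CAD → CHF → NZD:
NZD 1,126,000.00 × 0.75869 (sell NZD at bid) = CAD 854,284.94
CAD 854,284.94 ÷ 1.3030 (buy CHF at ask) = CHF 655,629.27
CHF 655,629.27 × 1.7376 (sell CHF at bid) = NZD 1,139,221.42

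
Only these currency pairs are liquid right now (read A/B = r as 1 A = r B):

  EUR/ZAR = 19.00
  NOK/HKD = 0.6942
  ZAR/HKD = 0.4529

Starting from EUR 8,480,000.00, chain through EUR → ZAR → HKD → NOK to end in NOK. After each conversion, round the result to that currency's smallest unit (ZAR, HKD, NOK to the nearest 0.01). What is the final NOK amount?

NOK 105,115,597.81

EUR 8,480,000.00 × 19.00 = ZAR 161,120,000.00
ZAR 161,120,000.00 × 0.4529 = HKD 72,971,248.00
HKD 72,971,248.00 ÷ 0.6942 = NOK 105,115,597.81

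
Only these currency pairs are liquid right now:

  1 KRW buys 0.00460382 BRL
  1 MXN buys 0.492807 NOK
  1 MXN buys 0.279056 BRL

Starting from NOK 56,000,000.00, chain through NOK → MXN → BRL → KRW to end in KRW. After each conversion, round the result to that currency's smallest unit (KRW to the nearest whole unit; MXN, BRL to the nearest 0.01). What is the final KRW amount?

KRW 6,887,858,053

NOK 56,000,000.00 ÷ 0.492807 = MXN 113,634,749.51
MXN 113,634,749.51 × 0.279056 = BRL 31,710,458.66
BRL 31,710,458.66 ÷ 0.00460382 = KRW 6,887,858,053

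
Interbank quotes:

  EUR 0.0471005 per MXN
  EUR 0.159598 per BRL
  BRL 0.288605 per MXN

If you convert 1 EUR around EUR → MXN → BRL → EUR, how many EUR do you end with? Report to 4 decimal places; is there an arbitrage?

Around EUR → MXN → BRL → EUR: 1 ÷ 0.0471005 × 0.288605 × 0.159598 = 0.977926
Product < 1; profitable direction is EUR → BRL → MXN → EUR.

0.9779 (arbitrage exists)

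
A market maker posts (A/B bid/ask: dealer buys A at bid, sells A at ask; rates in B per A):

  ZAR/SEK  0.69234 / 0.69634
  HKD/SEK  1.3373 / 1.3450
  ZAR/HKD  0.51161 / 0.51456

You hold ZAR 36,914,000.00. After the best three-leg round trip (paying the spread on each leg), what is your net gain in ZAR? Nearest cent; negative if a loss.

Net profit: ZAR 13,697.07

Best loop ZAR → SEK → HKD → ZAR:
ZAR 36,914,000.00 × 0.69234 (sell ZAR at bid) = SEK 25,557,038.76
SEK 25,557,038.76 ÷ 1.3450 (buy HKD at ask) = HKD 19,001,515.81
HKD 19,001,515.81 ÷ 0.51456 (buy ZAR at ask) = ZAR 36,927,697.07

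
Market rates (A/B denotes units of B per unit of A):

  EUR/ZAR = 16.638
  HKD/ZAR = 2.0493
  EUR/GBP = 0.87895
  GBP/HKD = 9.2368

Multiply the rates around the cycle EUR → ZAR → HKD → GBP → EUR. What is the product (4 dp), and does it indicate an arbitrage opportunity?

Around EUR → ZAR → HKD → GBP → EUR: 1 × 16.638 ÷ 2.0493 ÷ 9.2368 ÷ 0.87895 = 1.000023
Product ≈ 1 (deviation 0.002%, within rounding noise).

1.0000 (no arbitrage)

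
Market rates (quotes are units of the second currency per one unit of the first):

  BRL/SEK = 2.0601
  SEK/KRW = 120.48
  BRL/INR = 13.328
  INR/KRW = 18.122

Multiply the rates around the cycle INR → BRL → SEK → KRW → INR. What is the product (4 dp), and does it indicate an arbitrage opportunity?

Around INR → BRL → SEK → KRW → INR: 1 ÷ 13.328 × 2.0601 × 120.48 ÷ 18.122 = 1.027619
Product > 1; profitable direction is INR → BRL → SEK → KRW → INR.

1.0276 (arbitrage exists)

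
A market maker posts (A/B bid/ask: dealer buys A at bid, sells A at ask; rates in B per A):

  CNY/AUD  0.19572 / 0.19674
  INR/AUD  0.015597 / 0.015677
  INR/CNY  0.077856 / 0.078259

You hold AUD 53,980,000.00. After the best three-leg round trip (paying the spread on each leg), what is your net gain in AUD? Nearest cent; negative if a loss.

Net profit: AUD 702,327.44

Best loop AUD → CNY → INR → AUD:
AUD 53,980,000.00 ÷ 0.19674 (buy CNY at ask) = CNY 274,372,267.97
CNY 274,372,267.97 ÷ 0.078259 (buy INR at ask) = INR 3,505,951,621.77
INR 3,505,951,621.77 × 0.015597 (sell INR at bid) = AUD 54,682,327.44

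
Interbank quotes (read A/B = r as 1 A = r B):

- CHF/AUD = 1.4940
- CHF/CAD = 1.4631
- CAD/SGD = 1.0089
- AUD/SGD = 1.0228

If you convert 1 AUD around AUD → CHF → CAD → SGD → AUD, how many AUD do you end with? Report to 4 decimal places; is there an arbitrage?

Around AUD → CHF → CAD → SGD → AUD: 1 ÷ 1.4940 × 1.4631 × 1.0089 ÷ 1.0228 = 0.966008
Product < 1; profitable direction is AUD → SGD → CAD → CHF → AUD.

0.9660 (arbitrage exists)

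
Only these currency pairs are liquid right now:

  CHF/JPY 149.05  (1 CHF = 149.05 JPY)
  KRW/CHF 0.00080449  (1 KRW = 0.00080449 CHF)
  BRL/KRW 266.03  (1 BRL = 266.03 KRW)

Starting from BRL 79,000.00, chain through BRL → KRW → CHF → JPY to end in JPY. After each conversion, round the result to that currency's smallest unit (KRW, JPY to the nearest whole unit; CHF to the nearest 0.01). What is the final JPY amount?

JPY 2,520,057

BRL 79,000.00 × 266.03 = KRW 21,016,370
KRW 21,016,370 × 0.00080449 = CHF 16,907.46
CHF 16,907.46 × 149.05 = JPY 2,520,057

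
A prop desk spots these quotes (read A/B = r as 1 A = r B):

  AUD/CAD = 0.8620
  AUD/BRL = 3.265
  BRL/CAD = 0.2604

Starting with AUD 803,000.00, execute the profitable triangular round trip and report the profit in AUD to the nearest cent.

Profitable loop is AUD → CAD → BRL → AUD:
AUD 803,000.00 × 0.8620 = CAD 692,186.00
CAD 692,186.00 ÷ 0.2604 = BRL 2,658,164.36
BRL 2,658,164.36 ÷ 3.265 = AUD 814,139.16
Profit = AUD 814,139.16 − AUD 803,000.00

Profit: AUD 11,139.16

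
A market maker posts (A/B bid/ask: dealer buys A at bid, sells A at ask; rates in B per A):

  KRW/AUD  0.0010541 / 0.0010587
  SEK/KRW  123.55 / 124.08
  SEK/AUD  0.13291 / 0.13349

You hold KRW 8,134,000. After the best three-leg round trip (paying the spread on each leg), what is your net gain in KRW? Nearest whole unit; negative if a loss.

Net profit: KRW 95,759

Best loop KRW → SEK → AUD → KRW:
KRW 8,134,000 ÷ 124.08 (buy SEK at ask) = SEK 65,554.48
SEK 65,554.48 × 0.13291 (sell SEK at bid) = AUD 8,712.85
AUD 8,712.85 ÷ 0.0010587 (buy KRW at ask) = KRW 8,229,759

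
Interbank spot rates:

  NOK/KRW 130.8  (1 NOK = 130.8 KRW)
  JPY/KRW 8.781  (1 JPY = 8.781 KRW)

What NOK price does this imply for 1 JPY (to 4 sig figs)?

1 JPY × 8.781 = 8.781 KRW
8.781 KRW ÷ 130.8 = 0.067133 NOK

JPY/NOK = 0.06713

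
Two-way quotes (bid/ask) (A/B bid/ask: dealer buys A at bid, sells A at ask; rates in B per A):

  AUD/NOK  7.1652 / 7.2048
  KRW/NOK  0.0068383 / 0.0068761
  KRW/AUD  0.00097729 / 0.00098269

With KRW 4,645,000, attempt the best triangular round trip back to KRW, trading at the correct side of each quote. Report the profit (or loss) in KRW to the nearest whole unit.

Net profit: KRW 85,372

Best loop KRW → AUD → NOK → KRW:
KRW 4,645,000 × 0.00097729 (sell KRW at bid) = AUD 4,539.51
AUD 4,539.51 × 7.1652 (sell AUD at bid) = NOK 32,526.51
NOK 32,526.51 ÷ 0.0068761 (buy KRW at ask) = KRW 4,730,372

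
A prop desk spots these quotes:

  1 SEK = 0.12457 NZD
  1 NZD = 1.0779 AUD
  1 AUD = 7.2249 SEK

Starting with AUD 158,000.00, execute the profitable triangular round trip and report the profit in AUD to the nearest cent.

Profitable loop is AUD → NZD → SEK → AUD:
AUD 158,000.00 ÷ 1.0779 = NZD 146,581.32
NZD 146,581.32 ÷ 0.12457 = SEK 1,176,698.37
SEK 1,176,698.37 ÷ 7.2249 = AUD 162,867.08
Profit = AUD 162,867.08 − AUD 158,000.00

Profit: AUD 4,867.08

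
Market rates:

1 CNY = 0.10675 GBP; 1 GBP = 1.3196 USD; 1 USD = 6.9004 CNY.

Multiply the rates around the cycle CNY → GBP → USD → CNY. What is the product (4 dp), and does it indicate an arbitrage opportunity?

0.9720 (arbitrage exists)

Around CNY → GBP → USD → CNY: 1 × 0.10675 × 1.3196 × 6.9004 = 0.972041
Product < 1; profitable direction is CNY → USD → GBP → CNY.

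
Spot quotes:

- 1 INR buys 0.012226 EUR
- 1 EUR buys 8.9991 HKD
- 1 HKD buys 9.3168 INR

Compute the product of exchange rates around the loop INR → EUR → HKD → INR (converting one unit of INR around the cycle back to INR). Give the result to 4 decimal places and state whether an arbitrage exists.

1.0251 (arbitrage exists)

Around INR → EUR → HKD → INR: 1 × 0.012226 × 8.9991 × 9.3168 = 1.025062
Product > 1; profitable direction is INR → EUR → HKD → INR.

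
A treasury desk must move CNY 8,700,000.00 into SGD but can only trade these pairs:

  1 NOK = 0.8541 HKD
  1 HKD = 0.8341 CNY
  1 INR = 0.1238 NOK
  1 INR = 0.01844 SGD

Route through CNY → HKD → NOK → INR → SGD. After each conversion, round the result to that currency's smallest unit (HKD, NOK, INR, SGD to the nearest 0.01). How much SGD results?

CNY 8,700,000.00 ÷ 0.8341 = HKD 10,430,404.03
HKD 10,430,404.03 ÷ 0.8541 = NOK 12,212,157.86
NOK 12,212,157.86 ÷ 0.1238 = INR 98,644,247.66
INR 98,644,247.66 × 0.01844 = SGD 1,818,999.93

SGD 1,818,999.93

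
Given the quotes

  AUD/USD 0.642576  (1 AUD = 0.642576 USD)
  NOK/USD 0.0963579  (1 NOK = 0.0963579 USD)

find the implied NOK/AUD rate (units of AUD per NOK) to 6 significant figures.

NOK/AUD = 0.149956

1 NOK × 0.0963579 = 0.0963579 USD
0.0963579 USD ÷ 0.642576 = 0.149956 AUD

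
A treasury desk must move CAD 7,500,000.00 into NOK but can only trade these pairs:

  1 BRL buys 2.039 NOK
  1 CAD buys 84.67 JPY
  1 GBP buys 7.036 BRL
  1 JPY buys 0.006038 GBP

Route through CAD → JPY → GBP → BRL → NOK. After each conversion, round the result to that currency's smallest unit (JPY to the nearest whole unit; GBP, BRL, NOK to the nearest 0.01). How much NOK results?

NOK 55,008,143.55

CAD 7,500,000.00 × 84.67 = JPY 635,025,000
JPY 635,025,000 × 0.006038 = GBP 3,834,280.95
GBP 3,834,280.95 × 7.036 = BRL 26,978,000.76
BRL 26,978,000.76 × 2.039 = NOK 55,008,143.55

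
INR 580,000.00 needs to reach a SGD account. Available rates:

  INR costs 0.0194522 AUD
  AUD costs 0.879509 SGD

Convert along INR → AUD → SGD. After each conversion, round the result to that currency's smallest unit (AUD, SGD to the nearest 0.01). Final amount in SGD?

SGD 9,922.87

INR 580,000.00 × 0.0194522 = AUD 11,282.28
AUD 11,282.28 × 0.879509 = SGD 9,922.87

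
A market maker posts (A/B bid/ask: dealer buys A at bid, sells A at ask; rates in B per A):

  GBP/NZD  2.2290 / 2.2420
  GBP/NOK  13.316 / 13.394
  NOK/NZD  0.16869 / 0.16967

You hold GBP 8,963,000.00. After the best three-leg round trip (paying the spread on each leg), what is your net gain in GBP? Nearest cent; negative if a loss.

Net profit: GBP 17,094.62

Best loop GBP → NOK → NZD → GBP:
GBP 8,963,000.00 × 13.316 (sell GBP at bid) = NOK 119,351,308.00
NOK 119,351,308.00 × 0.16869 (sell NOK at bid) = NZD 20,133,372.15
NZD 20,133,372.15 ÷ 2.2420 (buy GBP at ask) = GBP 8,980,094.62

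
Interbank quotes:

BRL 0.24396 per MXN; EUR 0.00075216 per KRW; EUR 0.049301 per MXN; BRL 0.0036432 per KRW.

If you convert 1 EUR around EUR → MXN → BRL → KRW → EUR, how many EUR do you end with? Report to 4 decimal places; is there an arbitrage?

Around EUR → MXN → BRL → KRW → EUR: 1 ÷ 0.049301 × 0.24396 ÷ 0.0036432 × 0.00075216 = 1.021622
Product > 1; profitable direction is EUR → MXN → BRL → KRW → EUR.

1.0216 (arbitrage exists)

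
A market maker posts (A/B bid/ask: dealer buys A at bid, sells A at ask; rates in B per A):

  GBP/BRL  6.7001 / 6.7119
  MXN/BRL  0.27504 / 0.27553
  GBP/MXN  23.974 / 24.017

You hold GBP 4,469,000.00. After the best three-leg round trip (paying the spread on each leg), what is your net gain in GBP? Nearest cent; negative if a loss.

Net profit: GBP 55,847.94

Best loop GBP → BRL → MXN → GBP:
GBP 4,469,000.00 × 6.7001 (sell GBP at bid) = BRL 29,942,746.90
BRL 29,942,746.90 ÷ 0.27553 (buy MXN at ask) = MXN 108,673,272.96
MXN 108,673,272.96 ÷ 24.017 (buy GBP at ask) = GBP 4,524,847.94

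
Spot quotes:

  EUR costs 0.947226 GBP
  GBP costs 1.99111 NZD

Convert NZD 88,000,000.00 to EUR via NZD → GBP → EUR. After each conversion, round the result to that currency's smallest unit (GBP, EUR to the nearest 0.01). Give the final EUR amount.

EUR 46,658,826.12

NZD 88,000,000.00 ÷ 1.99111 = GBP 44,196,453.23
GBP 44,196,453.23 ÷ 0.947226 = EUR 46,658,826.12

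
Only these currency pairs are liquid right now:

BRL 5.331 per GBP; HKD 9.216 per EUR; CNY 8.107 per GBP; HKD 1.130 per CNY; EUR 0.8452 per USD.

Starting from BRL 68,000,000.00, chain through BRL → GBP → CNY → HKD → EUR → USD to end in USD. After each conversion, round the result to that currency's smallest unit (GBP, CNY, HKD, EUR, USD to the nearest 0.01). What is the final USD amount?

BRL 68,000,000.00 ÷ 5.331 = GBP 12,755,580.57
GBP 12,755,580.57 × 8.107 = CNY 103,409,491.68
CNY 103,409,491.68 × 1.130 = HKD 116,852,725.60
HKD 116,852,725.60 ÷ 9.216 = EUR 12,679,332.20
EUR 12,679,332.20 ÷ 0.8452 = USD 15,001,576.19

USD 15,001,576.19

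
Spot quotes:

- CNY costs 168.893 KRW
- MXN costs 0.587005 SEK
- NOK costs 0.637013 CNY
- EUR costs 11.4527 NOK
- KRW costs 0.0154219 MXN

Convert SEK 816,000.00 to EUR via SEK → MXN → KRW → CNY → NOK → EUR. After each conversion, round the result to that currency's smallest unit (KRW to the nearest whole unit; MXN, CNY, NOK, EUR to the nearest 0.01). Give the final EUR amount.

SEK 816,000.00 ÷ 0.587005 = MXN 1,390,107.41
MXN 1,390,107.41 ÷ 0.0154219 = KRW 90,138,531
KRW 90,138,531 ÷ 168.893 = CNY 533,701.99
CNY 533,701.99 ÷ 0.637013 = NOK 837,819.62
NOK 837,819.62 ÷ 11.4527 = EUR 73,154.77

EUR 73,154.77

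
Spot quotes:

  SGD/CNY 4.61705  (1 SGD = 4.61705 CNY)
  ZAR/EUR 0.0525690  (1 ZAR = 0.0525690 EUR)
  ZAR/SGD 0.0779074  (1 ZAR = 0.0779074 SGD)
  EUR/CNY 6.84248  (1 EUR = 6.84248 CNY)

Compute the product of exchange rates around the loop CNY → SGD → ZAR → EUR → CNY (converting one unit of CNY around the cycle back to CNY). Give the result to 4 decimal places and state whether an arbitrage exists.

Around CNY → SGD → ZAR → EUR → CNY: 1 ÷ 4.61705 ÷ 0.0779074 × 0.0525690 × 6.84248 = 1.000000
Product ≈ 1 (deviation 0.000%, within rounding noise).

1.0000 (no arbitrage)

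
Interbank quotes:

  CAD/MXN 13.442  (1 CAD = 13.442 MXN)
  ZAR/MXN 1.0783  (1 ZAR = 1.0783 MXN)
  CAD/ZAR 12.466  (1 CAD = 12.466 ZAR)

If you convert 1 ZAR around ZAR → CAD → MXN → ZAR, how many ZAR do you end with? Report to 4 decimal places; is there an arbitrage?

1.0000 (no arbitrage)

Around ZAR → CAD → MXN → ZAR: 1 ÷ 12.466 × 13.442 ÷ 1.0783 = 0.999993
Product ≈ 1 (deviation 0.001%, within rounding noise).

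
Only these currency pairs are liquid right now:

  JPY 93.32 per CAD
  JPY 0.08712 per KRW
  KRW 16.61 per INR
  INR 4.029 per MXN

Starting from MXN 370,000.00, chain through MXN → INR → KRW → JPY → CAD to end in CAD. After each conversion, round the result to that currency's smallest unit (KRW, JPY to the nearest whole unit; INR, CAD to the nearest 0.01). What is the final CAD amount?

CAD 23,115.95

MXN 370,000.00 × 4.029 = INR 1,490,730.00
INR 1,490,730.00 × 16.61 = KRW 24,761,025
KRW 24,761,025 × 0.08712 = JPY 2,157,180
JPY 2,157,180 ÷ 93.32 = CAD 23,115.95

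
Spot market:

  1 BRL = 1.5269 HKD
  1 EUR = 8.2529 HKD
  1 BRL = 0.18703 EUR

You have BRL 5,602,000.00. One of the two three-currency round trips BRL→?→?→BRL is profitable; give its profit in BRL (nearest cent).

Profit: BRL 61,049.61

Profitable loop is BRL → EUR → HKD → BRL:
BRL 5,602,000.00 × 0.18703 = EUR 1,047,742.06
EUR 1,047,742.06 × 8.2529 = HKD 8,646,910.45
HKD 8,646,910.45 ÷ 1.5269 = BRL 5,663,049.61
Profit = BRL 5,663,049.61 − BRL 5,602,000.00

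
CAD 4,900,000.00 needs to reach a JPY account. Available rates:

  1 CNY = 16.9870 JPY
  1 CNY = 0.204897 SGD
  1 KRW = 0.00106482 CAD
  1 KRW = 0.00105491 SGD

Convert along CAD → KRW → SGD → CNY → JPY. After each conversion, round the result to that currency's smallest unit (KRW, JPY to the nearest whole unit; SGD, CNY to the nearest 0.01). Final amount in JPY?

JPY 402,454,119

CAD 4,900,000.00 ÷ 0.00106482 = KRW 4,601,716,722
KRW 4,601,716,722 × 0.00105491 = SGD 4,854,396.99
SGD 4,854,396.99 ÷ 0.204897 = CNY 23,691,889.05
CNY 23,691,889.05 × 16.9870 = JPY 402,454,119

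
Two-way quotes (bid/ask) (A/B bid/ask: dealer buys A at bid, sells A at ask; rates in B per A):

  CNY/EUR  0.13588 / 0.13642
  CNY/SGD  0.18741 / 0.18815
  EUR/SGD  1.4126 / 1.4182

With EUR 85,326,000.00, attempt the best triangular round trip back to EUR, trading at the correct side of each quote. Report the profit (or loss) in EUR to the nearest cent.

Net profit: EUR 1,720,618.40

Best loop EUR → SGD → CNY → EUR:
EUR 85,326,000.00 × 1.4126 (sell EUR at bid) = SGD 120,531,507.60
SGD 120,531,507.60 ÷ 0.18815 (buy CNY at ask) = CNY 640,613,912.30
CNY 640,613,912.30 × 0.13588 (sell CNY at bid) = EUR 87,046,618.40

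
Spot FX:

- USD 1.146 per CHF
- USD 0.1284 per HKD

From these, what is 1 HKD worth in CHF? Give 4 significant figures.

HKD/CHF = 0.1120

1 HKD × 0.1284 = 0.1284 USD
0.1284 USD ÷ 1.146 = 0.112042 CHF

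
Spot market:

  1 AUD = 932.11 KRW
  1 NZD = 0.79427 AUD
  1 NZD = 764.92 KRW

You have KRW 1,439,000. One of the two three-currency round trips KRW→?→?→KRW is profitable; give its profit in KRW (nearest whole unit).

Profitable loop is KRW → AUD → NZD → KRW:
KRW 1,439,000 ÷ 932.11 = AUD 1,543.81
AUD 1,543.81 ÷ 0.79427 = NZD 1,943.68
NZD 1,943.68 × 764.92 = KRW 1,486,762
Profit = KRW 1,486,762 − KRW 1,439,000

Profit: KRW 47,762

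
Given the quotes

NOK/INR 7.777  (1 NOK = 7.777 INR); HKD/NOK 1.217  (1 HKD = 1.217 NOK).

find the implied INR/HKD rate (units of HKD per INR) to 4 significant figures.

INR/HKD = 0.1057

1 INR ÷ 7.777 = 0.128584 NOK
0.128584 NOK ÷ 1.217 = 0.105657 HKD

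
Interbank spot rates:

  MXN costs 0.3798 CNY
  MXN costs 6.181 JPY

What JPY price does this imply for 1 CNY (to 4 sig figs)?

1 CNY ÷ 0.3798 = 2.63296 MXN
2.63296 MXN × 6.181 = 16.2744 JPY

CNY/JPY = 16.27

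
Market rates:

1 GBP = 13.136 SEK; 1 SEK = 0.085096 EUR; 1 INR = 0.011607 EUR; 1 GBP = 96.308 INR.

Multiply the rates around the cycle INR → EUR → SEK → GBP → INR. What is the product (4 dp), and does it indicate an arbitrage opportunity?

1.0000 (no arbitrage)

Around INR → EUR → SEK → GBP → INR: 1 × 0.011607 ÷ 0.085096 ÷ 13.136 × 96.308 = 1.000023
Product ≈ 1 (deviation 0.002%, within rounding noise).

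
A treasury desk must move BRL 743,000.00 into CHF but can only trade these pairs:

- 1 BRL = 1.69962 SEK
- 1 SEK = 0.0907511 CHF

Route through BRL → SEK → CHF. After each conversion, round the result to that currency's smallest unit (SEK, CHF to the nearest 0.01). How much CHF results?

BRL 743,000.00 × 1.69962 = SEK 1,262,817.66
SEK 1,262,817.66 × 0.0907511 = CHF 114,602.09

CHF 114,602.09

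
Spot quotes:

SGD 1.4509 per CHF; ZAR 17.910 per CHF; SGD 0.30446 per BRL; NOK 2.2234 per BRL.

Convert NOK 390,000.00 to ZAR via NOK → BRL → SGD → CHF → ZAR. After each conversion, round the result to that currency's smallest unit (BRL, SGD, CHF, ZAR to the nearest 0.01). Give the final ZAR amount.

ZAR 659,227.52

NOK 390,000.00 ÷ 2.2234 = BRL 175,407.03
BRL 175,407.03 × 0.30446 = SGD 53,404.42
SGD 53,404.42 ÷ 1.4509 = CHF 36,807.79
CHF 36,807.79 × 17.910 = ZAR 659,227.52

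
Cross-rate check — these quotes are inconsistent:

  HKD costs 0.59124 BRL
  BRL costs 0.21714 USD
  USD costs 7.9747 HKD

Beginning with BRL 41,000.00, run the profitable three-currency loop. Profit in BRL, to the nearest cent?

Profitable loop is BRL → USD → HKD → BRL:
BRL 41,000.00 × 0.21714 = USD 8,902.74
USD 8,902.74 × 7.9747 = HKD 70,996.68
HKD 70,996.68 × 0.59124 = BRL 41,976.08
Profit = BRL 41,976.08 − BRL 41,000.00

Profit: BRL 976.08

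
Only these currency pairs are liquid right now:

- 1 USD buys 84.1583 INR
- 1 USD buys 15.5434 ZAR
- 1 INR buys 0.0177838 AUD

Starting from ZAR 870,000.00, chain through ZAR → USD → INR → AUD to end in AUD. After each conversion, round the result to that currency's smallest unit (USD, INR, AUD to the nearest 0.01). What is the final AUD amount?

AUD 83,771.20

ZAR 870,000.00 ÷ 15.5434 = USD 55,972.31
USD 55,972.31 × 84.1583 = INR 4,710,534.46
INR 4,710,534.46 × 0.0177838 = AUD 83,771.20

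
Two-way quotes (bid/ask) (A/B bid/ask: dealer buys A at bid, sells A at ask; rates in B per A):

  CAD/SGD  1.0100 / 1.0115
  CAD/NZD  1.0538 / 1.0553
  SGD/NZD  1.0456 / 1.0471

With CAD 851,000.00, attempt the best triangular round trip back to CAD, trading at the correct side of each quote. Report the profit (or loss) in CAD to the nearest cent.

Best loop CAD → SGD → NZD → CAD:
CAD 851,000.00 × 1.0100 (sell CAD at bid) = SGD 859,510.00
SGD 859,510.00 × 1.0456 (sell SGD at bid) = NZD 898,703.66
NZD 898,703.66 ÷ 1.0553 (buy CAD at ask) = CAD 851,609.64

Net profit: CAD 609.64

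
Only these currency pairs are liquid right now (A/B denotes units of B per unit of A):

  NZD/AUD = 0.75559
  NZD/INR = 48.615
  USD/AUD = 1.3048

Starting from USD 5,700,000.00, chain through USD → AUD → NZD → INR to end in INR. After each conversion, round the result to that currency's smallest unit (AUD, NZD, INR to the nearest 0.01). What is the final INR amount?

INR 478,523,083.37

USD 5,700,000.00 × 1.3048 = AUD 7,437,360.00
AUD 7,437,360.00 ÷ 0.75559 = NZD 9,843,115.98
NZD 9,843,115.98 × 48.615 = INR 478,523,083.37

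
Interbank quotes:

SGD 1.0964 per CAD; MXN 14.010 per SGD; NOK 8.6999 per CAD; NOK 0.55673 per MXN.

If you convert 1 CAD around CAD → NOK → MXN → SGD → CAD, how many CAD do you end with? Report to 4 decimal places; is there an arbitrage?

1.0173 (arbitrage exists)

Around CAD → NOK → MXN → SGD → CAD: 1 × 8.6999 ÷ 0.55673 ÷ 14.010 ÷ 1.0964 = 1.017331
Product > 1; profitable direction is CAD → NOK → MXN → SGD → CAD.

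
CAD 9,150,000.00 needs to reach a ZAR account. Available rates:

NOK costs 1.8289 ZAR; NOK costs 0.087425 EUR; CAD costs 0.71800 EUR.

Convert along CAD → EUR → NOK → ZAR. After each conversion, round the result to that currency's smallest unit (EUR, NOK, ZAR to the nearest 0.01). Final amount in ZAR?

ZAR 137,435,794.45

CAD 9,150,000.00 × 0.71800 = EUR 6,569,700.00
EUR 6,569,700.00 ÷ 0.087425 = NOK 75,146,697.17
NOK 75,146,697.17 × 1.8289 = ZAR 137,435,794.45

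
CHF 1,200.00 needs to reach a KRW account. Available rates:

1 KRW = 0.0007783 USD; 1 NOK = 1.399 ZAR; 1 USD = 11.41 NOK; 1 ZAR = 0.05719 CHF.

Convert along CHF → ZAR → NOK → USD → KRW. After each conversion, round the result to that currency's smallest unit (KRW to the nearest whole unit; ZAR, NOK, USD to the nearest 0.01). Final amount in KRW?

KRW 1,688,925

CHF 1,200.00 ÷ 0.05719 = ZAR 20,982.69
ZAR 20,982.69 ÷ 1.399 = NOK 14,998.35
NOK 14,998.35 ÷ 11.41 = USD 1,314.49
USD 1,314.49 ÷ 0.0007783 = KRW 1,688,925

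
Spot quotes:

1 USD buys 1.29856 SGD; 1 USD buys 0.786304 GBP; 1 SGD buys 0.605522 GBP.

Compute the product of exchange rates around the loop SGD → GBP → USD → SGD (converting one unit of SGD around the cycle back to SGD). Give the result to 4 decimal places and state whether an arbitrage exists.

Around SGD → GBP → USD → SGD: 1 × 0.605522 ÷ 0.786304 × 1.29856 = 1.000003
Product ≈ 1 (deviation 0.000%, within rounding noise).

1.0000 (no arbitrage)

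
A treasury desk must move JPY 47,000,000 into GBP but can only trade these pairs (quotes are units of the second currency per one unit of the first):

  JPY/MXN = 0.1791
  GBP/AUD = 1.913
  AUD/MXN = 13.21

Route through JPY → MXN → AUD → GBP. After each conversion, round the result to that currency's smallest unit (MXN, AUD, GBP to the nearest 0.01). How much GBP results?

JPY 47,000,000 × 0.1791 = MXN 8,417,700.00
MXN 8,417,700.00 ÷ 13.21 = AUD 637,221.80
AUD 637,221.80 ÷ 1.913 = GBP 333,100.78

GBP 333,100.78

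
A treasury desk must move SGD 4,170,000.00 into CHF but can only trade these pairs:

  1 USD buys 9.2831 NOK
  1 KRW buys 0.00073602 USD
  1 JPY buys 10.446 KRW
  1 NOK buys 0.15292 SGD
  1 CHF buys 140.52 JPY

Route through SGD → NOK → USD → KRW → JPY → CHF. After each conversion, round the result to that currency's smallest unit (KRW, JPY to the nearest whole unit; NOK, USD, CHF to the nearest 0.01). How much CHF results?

CHF 2,718,948.36

SGD 4,170,000.00 ÷ 0.15292 = NOK 27,269,160.35
NOK 27,269,160.35 ÷ 9.2831 = USD 2,937,505.83
USD 2,937,505.83 ÷ 0.00073602 = KRW 3,991,067,947
KRW 3,991,067,947 ÷ 10.446 = JPY 382,066,623
JPY 382,066,623 ÷ 140.52 = CHF 2,718,948.36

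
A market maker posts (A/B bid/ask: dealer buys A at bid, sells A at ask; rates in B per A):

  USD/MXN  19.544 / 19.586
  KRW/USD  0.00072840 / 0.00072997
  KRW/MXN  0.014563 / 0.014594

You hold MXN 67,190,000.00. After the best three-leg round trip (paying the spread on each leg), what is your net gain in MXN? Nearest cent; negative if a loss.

Best loop MXN → USD → KRW → MXN:
MXN 67,190,000.00 ÷ 19.586 (buy USD at ask) = USD 3,430,511.59
USD 3,430,511.59 ÷ 0.00072997 (buy KRW at ask) = KRW 4,699,524,076
KRW 4,699,524,076 × 0.014563 (sell KRW at bid) = MXN 68,439,169.12

Net profit: MXN 1,249,169.12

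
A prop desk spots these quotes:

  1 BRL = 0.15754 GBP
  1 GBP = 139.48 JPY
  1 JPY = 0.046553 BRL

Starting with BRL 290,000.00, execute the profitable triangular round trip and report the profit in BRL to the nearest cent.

Profitable loop is BRL → GBP → JPY → BRL:
BRL 290,000.00 × 0.15754 = GBP 45,686.60
GBP 45,686.60 × 139.48 = JPY 6,372,367
JPY 6,372,367 × 0.046553 = BRL 296,652.80
Profit = BRL 296,652.80 − BRL 290,000.00

Profit: BRL 6,652.80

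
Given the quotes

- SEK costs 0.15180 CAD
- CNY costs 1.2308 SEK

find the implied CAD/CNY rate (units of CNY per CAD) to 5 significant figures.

1 CAD ÷ 0.15180 = 6.58762 SEK
6.58762 SEK ÷ 1.2308 = 5.3523 CNY

CAD/CNY = 5.3523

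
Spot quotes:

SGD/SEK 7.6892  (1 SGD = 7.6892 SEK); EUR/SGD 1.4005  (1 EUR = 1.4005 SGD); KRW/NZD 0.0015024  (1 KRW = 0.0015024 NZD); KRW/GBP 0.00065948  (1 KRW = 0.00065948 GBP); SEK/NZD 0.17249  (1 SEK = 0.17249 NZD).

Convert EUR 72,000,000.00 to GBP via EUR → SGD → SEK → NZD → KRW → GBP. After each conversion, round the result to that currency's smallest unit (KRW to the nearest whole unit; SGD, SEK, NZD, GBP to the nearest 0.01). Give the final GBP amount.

EUR 72,000,000.00 × 1.4005 = SGD 100,836,000.00
SGD 100,836,000.00 × 7.6892 = SEK 775,348,171.20
SEK 775,348,171.20 × 0.17249 = NZD 133,739,806.05
NZD 133,739,806.05 ÷ 0.0015024 = KRW 89,017,442,792
KRW 89,017,442,792 × 0.00065948 = GBP 58,705,223.17

GBP 58,705,223.17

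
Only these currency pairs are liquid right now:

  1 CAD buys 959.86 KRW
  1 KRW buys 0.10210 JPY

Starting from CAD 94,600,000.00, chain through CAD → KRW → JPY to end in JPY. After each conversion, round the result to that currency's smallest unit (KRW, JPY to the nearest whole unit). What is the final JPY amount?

CAD 94,600,000.00 × 959.86 = KRW 90,802,756,000
KRW 90,802,756,000 × 0.10210 = JPY 9,270,961,388

JPY 9,270,961,388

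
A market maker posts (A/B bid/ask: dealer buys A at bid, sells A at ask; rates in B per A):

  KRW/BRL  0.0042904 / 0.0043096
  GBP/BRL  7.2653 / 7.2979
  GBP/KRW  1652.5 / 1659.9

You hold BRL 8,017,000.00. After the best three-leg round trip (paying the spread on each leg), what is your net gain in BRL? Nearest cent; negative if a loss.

Best loop BRL → KRW → GBP → BRL:
BRL 8,017,000.00 ÷ 0.0043096 (buy KRW at ask) = KRW 1,860,265,454
KRW 1,860,265,454 ÷ 1659.9 (buy GBP at ask) = GBP 1,120,709.35
GBP 1,120,709.35 × 7.2653 (sell GBP at bid) = BRL 8,142,289.66

Net profit: BRL 125,289.66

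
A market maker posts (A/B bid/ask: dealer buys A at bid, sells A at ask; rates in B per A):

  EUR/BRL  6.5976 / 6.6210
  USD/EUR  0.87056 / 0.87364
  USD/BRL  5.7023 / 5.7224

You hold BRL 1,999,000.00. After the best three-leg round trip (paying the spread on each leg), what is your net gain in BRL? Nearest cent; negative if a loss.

Best loop BRL → USD → EUR → BRL:
BRL 1,999,000.00 ÷ 5.7224 (buy USD at ask) = USD 349,328.95
USD 349,328.95 × 0.87056 (sell USD at bid) = EUR 304,111.81
EUR 304,111.81 × 6.5976 (sell EUR at bid) = BRL 2,006,408.10

Net profit: BRL 7,408.10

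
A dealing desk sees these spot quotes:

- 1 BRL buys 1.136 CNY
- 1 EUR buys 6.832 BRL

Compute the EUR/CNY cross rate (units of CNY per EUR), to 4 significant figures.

EUR/CNY = 7.761

1 EUR × 6.832 = 6.832 BRL
6.832 BRL × 1.136 = 7.76115 CNY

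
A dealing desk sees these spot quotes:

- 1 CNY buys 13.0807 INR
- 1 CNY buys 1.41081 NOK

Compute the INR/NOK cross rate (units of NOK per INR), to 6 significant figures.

1 INR ÷ 13.0807 = 0.0764485 CNY
0.0764485 CNY × 1.41081 = 0.107854 NOK

INR/NOK = 0.107854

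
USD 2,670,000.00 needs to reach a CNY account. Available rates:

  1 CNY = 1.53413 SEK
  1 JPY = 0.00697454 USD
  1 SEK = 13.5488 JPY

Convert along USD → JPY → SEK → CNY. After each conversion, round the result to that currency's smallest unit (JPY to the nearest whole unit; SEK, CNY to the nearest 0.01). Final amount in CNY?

CNY 18,417,585.62

USD 2,670,000.00 ÷ 0.00697454 = JPY 382,820,946
JPY 382,820,946 ÷ 13.5488 = SEK 28,254,970.62
SEK 28,254,970.62 ÷ 1.53413 = CNY 18,417,585.62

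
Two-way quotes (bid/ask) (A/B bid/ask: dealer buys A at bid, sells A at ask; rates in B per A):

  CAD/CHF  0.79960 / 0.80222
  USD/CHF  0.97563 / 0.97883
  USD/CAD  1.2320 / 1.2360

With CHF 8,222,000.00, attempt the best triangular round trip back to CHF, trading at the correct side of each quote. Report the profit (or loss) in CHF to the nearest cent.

Best loop CHF → USD → CAD → CHF:
CHF 8,222,000.00 ÷ 0.97883 (buy USD at ask) = USD 8,399,824.28
USD 8,399,824.28 × 1.2320 (sell USD at bid) = CAD 10,348,583.51
CAD 10,348,583.51 × 0.79960 (sell CAD at bid) = CHF 8,274,727.38

Net profit: CHF 52,727.38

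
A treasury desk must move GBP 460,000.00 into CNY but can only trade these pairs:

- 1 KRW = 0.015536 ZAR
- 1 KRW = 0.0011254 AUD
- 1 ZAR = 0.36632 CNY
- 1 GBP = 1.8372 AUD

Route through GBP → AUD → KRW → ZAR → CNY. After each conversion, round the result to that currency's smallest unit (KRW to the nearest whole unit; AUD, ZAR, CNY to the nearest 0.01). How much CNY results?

GBP 460,000.00 × 1.8372 = AUD 845,112.00
AUD 845,112.00 ÷ 0.0011254 = KRW 750,943,664
KRW 750,943,664 × 0.015536 = ZAR 11,666,660.76
ZAR 11,666,660.76 × 0.36632 = CNY 4,273,731.17

CNY 4,273,731.17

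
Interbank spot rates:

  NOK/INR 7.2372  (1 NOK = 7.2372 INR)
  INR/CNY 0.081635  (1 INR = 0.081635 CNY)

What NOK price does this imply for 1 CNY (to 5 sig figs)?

1 CNY ÷ 0.081635 = 12.2496 INR
12.2496 INR ÷ 7.2372 = 1.69259 NOK

CNY/NOK = 1.6926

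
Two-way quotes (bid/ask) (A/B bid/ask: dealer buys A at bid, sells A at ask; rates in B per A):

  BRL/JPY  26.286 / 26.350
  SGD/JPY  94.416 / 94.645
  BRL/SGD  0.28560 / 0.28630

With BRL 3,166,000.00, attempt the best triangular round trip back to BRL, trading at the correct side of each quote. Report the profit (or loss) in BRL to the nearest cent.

Best loop BRL → SGD → JPY → BRL:
BRL 3,166,000.00 × 0.28560 (sell BRL at bid) = SGD 904,209.60
SGD 904,209.60 × 94.416 (sell SGD at bid) = JPY 85,371,854
JPY 85,371,854 ÷ 26.350 (buy BRL at ask) = BRL 3,239,918.54

Net profit: BRL 73,918.54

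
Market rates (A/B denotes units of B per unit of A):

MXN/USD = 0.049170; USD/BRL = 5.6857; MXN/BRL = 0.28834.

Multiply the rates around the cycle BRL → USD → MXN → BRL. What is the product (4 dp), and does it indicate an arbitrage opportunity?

1.0314 (arbitrage exists)

Around BRL → USD → MXN → BRL: 1 ÷ 5.6857 ÷ 0.049170 × 0.28834 = 1.031385
Product > 1; profitable direction is BRL → USD → MXN → BRL.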